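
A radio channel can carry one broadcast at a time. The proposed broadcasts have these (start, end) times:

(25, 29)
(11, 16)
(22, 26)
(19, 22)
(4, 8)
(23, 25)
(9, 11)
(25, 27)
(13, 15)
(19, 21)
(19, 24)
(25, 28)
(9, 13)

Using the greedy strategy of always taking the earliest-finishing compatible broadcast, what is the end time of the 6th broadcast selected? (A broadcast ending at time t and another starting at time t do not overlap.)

27

Sorted by end: (4,8)  (9,11)  (9,13)  (13,15)  (11,16)  (19,21)  (19,22)  (19,24)  (23,25)  (22,26)  (25,27)  (25,28)  (25,29)
take (4,8); take (9,11); take (13,15); take (19,21); take (23,25); skip (22,26); take (25,27); skip (25,28).
Selected: (4,8) (9,11) (13,15) (19,21) (23,25) (25,27)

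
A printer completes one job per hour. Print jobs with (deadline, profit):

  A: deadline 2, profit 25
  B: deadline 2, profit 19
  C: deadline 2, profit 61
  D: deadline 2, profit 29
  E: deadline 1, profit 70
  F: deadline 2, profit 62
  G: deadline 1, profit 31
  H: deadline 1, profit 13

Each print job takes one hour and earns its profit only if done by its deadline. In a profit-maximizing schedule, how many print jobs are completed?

2

Sort by profit descending; place each in the latest free slot ≤ its deadline.
Profit order: E=70 F=62 C=61 G=31 D=29 A=25 B=19 H=13
Assign: E→slot 1, F→slot 2, C skipped, G skipped, D skipped, A skipped, B skipped, H skipped.
Slots: [1:E] [2:F]
2 of 8 scheduled.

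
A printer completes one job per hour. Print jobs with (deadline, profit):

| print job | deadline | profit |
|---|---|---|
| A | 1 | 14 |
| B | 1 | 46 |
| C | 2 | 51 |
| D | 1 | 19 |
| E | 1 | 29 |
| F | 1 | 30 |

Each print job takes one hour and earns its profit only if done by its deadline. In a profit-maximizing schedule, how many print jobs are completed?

Sort by profit descending; place each in the latest free slot ≤ its deadline.
Profit order: C=51 B=46 F=30 E=29 D=19 A=14
Assign: C→slot 2, B→slot 1, F skipped, E skipped, D skipped, A skipped.
Slots: [1:B] [2:C]
2 of 6 scheduled.

2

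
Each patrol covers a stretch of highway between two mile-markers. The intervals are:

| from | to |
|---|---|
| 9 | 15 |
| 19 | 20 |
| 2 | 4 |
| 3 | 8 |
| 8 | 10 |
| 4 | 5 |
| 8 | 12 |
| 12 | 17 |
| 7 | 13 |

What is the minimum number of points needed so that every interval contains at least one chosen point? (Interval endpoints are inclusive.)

Sort by right endpoint; whenever an interval is uncovered, place a point at its right end.
Sorted: [2,4] [4,5] [3,8] [8,10] [8,12] [7,13] [9,15] [12,17] [19,20]
{[2,4],[4,5],[3,8]} hit by 4; {[8,10],[8,12],[7,13],[9,15]} hit by 10; {[12,17]} hit by 17; {[19,20]} hit by 20.
Points: 4, 10, 17, 20 (4 total).

4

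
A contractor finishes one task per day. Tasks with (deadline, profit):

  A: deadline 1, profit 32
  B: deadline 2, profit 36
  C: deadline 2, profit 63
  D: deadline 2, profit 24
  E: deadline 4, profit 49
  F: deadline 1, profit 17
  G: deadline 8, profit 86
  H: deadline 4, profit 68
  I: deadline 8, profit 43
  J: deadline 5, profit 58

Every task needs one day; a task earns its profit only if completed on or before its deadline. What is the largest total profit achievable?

403

Sort by profit descending; place each in the latest free slot ≤ its deadline.
By profit: G(d8,86), H(d4,68), C(d2,63), J(d5,58), E(d4,49), I(d8,43), B(d2,36), A(d1,32), D(d2,24), F(d1,17)
G→slot 8; H→slot 4; C→slot 2; J→slot 5; E→slot 3; I→slot 7; B→slot 1; A skipped; D skipped; F skipped.
Profit = 36 + 63 + 49 + 68 + 58 + 43 + 86 = 403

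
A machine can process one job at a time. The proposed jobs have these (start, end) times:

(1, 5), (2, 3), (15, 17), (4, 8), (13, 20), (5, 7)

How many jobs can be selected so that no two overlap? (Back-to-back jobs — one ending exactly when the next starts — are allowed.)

Sorted by end: (2,3)  (1,5)  (5,7)  (4,8)  (15,17)  (13,20)
take (2,3); take (5,7); skip (4,8); take (15,17); skip (13,20).
Selected 3 jobs.

3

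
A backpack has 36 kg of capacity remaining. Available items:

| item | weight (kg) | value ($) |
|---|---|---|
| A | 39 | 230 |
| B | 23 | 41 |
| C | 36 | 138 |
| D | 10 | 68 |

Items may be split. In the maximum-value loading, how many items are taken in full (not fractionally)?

1

Order: D (68/10=6.80) > A (230/39=5.90) > C (138/36=3.83) > B (41/23=1.78)
Fill: take D (10 @ 68) → take 26/39 of A → 153.33; 36/36 used.
1 item(s) taken whole; one partial (take 26/39 of A).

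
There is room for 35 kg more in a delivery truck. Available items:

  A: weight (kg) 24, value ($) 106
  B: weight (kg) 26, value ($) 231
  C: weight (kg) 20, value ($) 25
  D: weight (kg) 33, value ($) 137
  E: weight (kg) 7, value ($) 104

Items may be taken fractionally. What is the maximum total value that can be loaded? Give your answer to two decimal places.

Ratios (sorted): E 14.86, B 8.88, A 4.42, D 4.15, C 1.25
take E (7 @ 104); take B (26 @ 231); take 2/24 of A → 8.83. Capacity used 35/35.
Total value = 343.83

343.83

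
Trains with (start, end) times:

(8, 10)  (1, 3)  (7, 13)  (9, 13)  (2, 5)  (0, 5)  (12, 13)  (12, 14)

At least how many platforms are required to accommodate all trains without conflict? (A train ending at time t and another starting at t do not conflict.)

4

The answer is the maximum number of intervals overlapping at any instant.
starts: [0, 1, 2, 7, 8, 9, 12, 12]
ends:   [3, 5, 5, 10, 13, 13, 13, 14]
s0→1 s1→2 s2→3 e3→2 e5→1 e5→0 s7→1 s8→2 s9→3 e10→2 s12→3 s12→4  — peak 4.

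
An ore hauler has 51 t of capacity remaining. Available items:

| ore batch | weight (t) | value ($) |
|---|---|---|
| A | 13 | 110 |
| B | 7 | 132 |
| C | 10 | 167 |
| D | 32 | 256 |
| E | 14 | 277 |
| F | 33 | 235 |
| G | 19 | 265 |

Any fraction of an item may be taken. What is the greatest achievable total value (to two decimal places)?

Ratios (sorted): E 19.79, B 18.86, C 16.70, G 13.95, A 8.46, D 8.00, F 7.12
take E (14 @ 277); take B (7 @ 132); take C (10 @ 167); take G (19 @ 265); take 1/13 of A → 8.46. Capacity used 51/51.
Total value = 849.46

849.46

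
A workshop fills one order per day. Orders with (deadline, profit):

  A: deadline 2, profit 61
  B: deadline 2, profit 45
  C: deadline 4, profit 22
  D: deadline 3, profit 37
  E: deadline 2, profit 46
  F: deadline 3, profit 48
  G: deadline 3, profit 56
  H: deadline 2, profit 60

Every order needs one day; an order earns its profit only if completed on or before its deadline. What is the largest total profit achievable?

By profit: A(d2,61), H(d2,60), G(d3,56), F(d3,48), E(d2,46), B(d2,45), D(d3,37), C(d4,22)
A→slot 2; H→slot 1; G→slot 3; F skipped; E skipped; B skipped; D skipped; C→slot 4.
Profit = 60 + 61 + 56 + 22 = 199

199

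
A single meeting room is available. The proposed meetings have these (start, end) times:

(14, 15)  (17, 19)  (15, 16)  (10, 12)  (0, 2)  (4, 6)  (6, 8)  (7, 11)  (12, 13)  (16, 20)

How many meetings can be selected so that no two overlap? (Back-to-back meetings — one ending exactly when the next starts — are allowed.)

Order by finish time; keep every interval that doesn't clash with the previous kept one.
By end time: (0,2), (4,6), (6,8), (7,11), (10,12), (12,13), (14,15), (15,16), (17,19), (16,20).
Pick (0,2); next start ≥ 2 → (4,6); next start ≥ 6 → (6,8); next start ≥ 8 → (10,12); next start ≥ 12 → (12,13); next start ≥ 13 → (14,15); next start ≥ 15 → (15,16); next start ≥ 16 → (17,19).
Selected 8 meetings.

8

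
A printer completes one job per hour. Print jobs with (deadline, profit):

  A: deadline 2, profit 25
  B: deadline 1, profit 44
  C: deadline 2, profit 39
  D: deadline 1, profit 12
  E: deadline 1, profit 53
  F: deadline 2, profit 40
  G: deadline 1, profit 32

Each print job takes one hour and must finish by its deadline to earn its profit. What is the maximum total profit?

93

By profit: E(d1,53), B(d1,44), F(d2,40), C(d2,39), G(d1,32), A(d2,25), D(d1,12)
E→slot 1; B skipped; F→slot 2; C skipped; G skipped; A skipped; D skipped.
Profit = 53 + 40 = 93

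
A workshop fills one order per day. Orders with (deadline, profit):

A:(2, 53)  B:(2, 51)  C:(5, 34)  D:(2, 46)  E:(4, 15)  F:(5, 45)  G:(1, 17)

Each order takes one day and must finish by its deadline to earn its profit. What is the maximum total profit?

By profit: A(d2,53), B(d2,51), D(d2,46), F(d5,45), C(d5,34), G(d1,17), E(d4,15)
A→slot 2; B→slot 1; D skipped; F→slot 5; C→slot 4; G skipped; E→slot 3.
Profit = 51 + 53 + 15 + 34 + 45 = 198

198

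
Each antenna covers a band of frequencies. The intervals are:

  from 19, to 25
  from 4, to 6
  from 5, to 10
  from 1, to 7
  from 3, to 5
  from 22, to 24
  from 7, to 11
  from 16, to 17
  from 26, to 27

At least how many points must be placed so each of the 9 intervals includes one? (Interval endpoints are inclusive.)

5

Process intervals by earliest right end; each time one isn't hit yet, stab at its right endpoint.
Sorted: [3,5] [4,6] [1,7] [5,10] [7,11] [16,17] [22,24] [19,25] [26,27]
{[3,5],[4,6],[1,7],[5,10]} hit by 5; {[7,11]} hit by 11; {[16,17]} hit by 17; {[22,24],[19,25]} hit by 24; {[26,27]} hit by 27.
Points: 5, 11, 17, 24, 27 (5 total).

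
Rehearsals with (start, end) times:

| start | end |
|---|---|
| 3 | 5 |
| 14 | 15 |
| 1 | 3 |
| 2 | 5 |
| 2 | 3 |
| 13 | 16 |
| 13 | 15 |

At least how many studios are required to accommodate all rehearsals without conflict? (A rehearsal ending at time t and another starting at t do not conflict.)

3

Events (time:±→running): 1:+→1 2:+→2 2:+→3 … peak 3.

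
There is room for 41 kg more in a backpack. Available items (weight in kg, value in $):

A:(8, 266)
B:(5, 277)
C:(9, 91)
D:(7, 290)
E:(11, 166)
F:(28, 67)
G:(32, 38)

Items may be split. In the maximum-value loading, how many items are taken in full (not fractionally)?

5

Greedy by value/weight ratio, highest first.
Ratios (sorted): B 55.40, D 41.43, A 33.25, E 15.09, C 10.11, F 2.39, G 1.19
take B (5 @ 277); take D (7 @ 290); take A (8 @ 266); take E (11 @ 166); take C (9 @ 91); take 1/28 of F → 2.39. Capacity used 41/41.
5 item(s) taken whole; one partial (take 1/28 of F).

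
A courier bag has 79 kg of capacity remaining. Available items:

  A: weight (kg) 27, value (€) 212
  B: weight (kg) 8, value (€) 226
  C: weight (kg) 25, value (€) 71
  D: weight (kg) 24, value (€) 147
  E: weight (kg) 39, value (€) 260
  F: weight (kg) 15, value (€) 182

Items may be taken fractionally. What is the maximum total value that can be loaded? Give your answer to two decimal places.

813.33

Greedy by value/weight ratio, highest first.
Ratios (sorted): B 28.25, F 12.13, A 7.85, E 6.67, D 6.12, C 2.84
take B (8 @ 226); take F (15 @ 182); take A (27 @ 212); take 29/39 of E → 193.33. Capacity used 79/79.
Total value = 813.33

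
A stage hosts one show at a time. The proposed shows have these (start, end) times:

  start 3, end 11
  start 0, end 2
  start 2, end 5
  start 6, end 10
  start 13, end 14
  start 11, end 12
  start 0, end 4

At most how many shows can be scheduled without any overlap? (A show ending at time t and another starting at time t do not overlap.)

By end time: (0,2), (0,4), (2,5), (6,10), (3,11), (11,12), (13,14).
Pick (0,2); next start ≥ 2 → (2,5); next start ≥ 5 → (6,10); next start ≥ 10 → (11,12); next start ≥ 12 → (13,14).
Selected 5 shows.

5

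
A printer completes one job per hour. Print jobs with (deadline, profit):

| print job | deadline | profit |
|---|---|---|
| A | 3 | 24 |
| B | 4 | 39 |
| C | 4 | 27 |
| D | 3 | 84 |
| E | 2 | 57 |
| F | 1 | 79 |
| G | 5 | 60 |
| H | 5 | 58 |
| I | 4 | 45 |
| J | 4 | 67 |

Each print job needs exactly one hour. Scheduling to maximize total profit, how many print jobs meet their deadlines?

5

Profit order: D=84 F=79 J=67 G=60 H=58 E=57 I=45 B=39 C=27 A=24
Assign: D→slot 3, F→slot 1, J→slot 4, G→slot 5, H→slot 2, E skipped, I skipped, B skipped, C skipped, A skipped.
Slots: [1:F] [2:H] [3:D] [4:J] [5:G]
5 of 10 scheduled.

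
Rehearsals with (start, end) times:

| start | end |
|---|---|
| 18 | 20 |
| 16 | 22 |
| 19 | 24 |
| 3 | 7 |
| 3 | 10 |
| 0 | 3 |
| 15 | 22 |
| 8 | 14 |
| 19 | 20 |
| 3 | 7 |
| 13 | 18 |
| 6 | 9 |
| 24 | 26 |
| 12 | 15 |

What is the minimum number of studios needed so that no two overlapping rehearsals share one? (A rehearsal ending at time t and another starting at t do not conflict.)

starts: [0, 3, 3, 3, 6, 8, 12, 13, 15, 16, 18, 19, 19, 24]
ends:   [3, 7, 7, 9, 10, 14, 15, 18, 20, 20, 22, 22, 24, 26]
s0→1 e3→0 s3→1 s3→2 s3→3 s6→4 e7→3 e7→2 s8→3 e9→2 e10→1 s12→2 s13→3 e14→2 e15→1 s15→2 s16→3 e18→2 s18→3 s19→4 s19→5  — peak 5.

5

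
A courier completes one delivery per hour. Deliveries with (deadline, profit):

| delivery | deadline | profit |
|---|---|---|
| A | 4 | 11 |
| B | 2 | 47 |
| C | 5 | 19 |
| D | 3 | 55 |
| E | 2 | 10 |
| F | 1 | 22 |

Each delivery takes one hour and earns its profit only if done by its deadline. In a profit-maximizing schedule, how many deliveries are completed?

5

Take jobs in profit order; each goes to the latest open slot no later than its deadline.
Profit order: D=55 B=47 F=22 C=19 A=11 E=10
Assign: D→slot 3, B→slot 2, F→slot 1, C→slot 5, A→slot 4, E skipped.
Slots: [1:F] [2:B] [3:D] [4:A] [5:C]
5 of 6 scheduled.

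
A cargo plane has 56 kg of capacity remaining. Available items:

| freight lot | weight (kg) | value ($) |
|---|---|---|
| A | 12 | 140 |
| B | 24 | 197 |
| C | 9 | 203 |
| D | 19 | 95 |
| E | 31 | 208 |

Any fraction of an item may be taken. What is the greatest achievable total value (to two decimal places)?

613.81

Sort by value per unit weight and fill in that order.
Ratios (sorted): C 22.56, A 11.67, B 8.21, E 6.71, D 5.00
take C (9 @ 203); take A (12 @ 140); take B (24 @ 197); take 11/31 of E → 73.81. Capacity used 56/56.
Total value = 613.81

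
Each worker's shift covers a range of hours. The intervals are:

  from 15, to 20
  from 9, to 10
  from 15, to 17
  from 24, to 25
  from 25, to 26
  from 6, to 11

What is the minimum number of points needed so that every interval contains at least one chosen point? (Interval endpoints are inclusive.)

3

Sort by right endpoint; whenever an interval is uncovered, place a point at its right end.
By right end: [9,10]  [6,11]  [15,17]  [15,20]  [24,25]  [25,26]
[9,10] uncovered → point at 10; [15,17] uncovered → point at 17; [24,25] uncovered → point at 25.
Points: 10, 17, 25 (3 total).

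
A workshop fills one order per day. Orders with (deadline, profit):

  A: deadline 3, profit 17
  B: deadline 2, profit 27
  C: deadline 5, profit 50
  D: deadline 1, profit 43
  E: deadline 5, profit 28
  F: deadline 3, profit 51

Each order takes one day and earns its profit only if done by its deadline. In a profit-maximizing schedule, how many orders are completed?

Sort by profit descending; place each in the latest free slot ≤ its deadline.
By profit: F(d3,51), C(d5,50), D(d1,43), E(d5,28), B(d2,27), A(d3,17)
F→slot 3; C→slot 5; D→slot 1; E→slot 4; B→slot 2; A skipped.
5 of 6 scheduled.

5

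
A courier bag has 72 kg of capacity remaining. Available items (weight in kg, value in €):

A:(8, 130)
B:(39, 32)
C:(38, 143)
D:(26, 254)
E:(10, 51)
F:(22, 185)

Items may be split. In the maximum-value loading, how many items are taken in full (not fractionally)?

Sort by value per unit weight and fill in that order.
Order: A (130/8=16.25) > D (254/26=9.77) > F (185/22=8.41) > E (51/10=5.10) > C (143/38=3.76) > B (32/39=0.82)
Fill: take A (8 @ 130) → take D (26 @ 254) → take F (22 @ 185) → take E (10 @ 51) → take 6/38 of C → 22.58; 72/72 used.
4 item(s) taken whole; one partial (take 6/38 of C).

4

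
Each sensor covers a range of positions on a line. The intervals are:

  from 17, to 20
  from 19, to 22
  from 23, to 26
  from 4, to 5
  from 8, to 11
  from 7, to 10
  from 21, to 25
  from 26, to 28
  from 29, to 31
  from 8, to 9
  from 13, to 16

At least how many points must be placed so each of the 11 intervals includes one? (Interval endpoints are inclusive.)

7

Sorted: [4,5] [8,9] [7,10] [8,11] [13,16] [17,20] [19,22] [21,25] [23,26] [26,28] [29,31]
{[4,5]} hit by 5; {[8,9],[7,10],[8,11]} hit by 9; {[13,16]} hit by 16; {[17,20],[19,22]} hit by 20; {[21,25],[23,26]} hit by 25; {[26,28]} hit by 28; {[29,31]} hit by 31.
Points: 5, 9, 16, 20, 25, 28, 31 (7 total).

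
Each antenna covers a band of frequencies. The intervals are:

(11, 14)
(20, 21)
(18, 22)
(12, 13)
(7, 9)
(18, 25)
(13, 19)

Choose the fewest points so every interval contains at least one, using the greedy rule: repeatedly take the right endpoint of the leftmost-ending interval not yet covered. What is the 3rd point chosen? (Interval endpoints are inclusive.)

21

By right end: [7,9]  [12,13]  [11,14]  [13,19]  [20,21]  [18,22]  [18,25]
[7,9] uncovered → point at 9; [12,13] uncovered → point at 13; [20,21] uncovered → point at 21.
Points: 9, 13, 21 (3 total).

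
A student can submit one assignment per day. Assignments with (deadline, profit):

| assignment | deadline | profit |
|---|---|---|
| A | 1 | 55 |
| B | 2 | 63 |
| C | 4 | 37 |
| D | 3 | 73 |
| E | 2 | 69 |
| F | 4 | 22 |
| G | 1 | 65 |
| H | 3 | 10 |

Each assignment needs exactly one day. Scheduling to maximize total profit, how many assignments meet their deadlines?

4

Sort by profit descending; place each in the latest free slot ≤ its deadline.
By profit: D(d3,73), E(d2,69), G(d1,65), B(d2,63), A(d1,55), C(d4,37), F(d4,22), H(d3,10)
D→slot 3; E→slot 2; G→slot 1; B skipped; A skipped; C→slot 4; F skipped; H skipped.
4 of 8 scheduled.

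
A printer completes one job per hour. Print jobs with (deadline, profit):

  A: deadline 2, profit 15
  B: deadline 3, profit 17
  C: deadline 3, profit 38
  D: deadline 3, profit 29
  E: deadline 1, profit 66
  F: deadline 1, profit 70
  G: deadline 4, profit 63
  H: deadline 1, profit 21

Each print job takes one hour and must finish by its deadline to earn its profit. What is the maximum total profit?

Profit order: F=70 E=66 G=63 C=38 D=29 H=21 B=17 A=15
Assign: F→slot 1, E skipped, G→slot 4, C→slot 3, D→slot 2, H skipped, B skipped, A skipped.
Slots: [1:F] [2:D] [3:C] [4:G]
Profit = 70 + 29 + 38 + 63 = 200

200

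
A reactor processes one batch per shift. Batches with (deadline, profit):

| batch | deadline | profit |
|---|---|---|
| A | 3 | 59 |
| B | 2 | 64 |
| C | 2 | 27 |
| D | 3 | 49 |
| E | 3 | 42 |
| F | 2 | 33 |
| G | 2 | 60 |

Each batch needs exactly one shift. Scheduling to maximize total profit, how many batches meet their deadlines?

By profit: B(d2,64), G(d2,60), A(d3,59), D(d3,49), E(d3,42), F(d2,33), C(d2,27)
B→slot 2; G→slot 1; A→slot 3; D skipped; E skipped; F skipped; C skipped.
3 of 7 scheduled.

3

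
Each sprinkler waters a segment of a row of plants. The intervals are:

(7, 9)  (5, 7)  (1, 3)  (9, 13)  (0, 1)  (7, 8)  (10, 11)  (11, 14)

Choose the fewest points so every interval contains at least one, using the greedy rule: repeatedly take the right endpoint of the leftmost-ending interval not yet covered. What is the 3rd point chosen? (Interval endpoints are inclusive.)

Sorted: [0,1] [1,3] [5,7] [7,8] [7,9] [10,11] [9,13] [11,14]
{[0,1],[1,3]} hit by 1; {[5,7],[7,8],[7,9]} hit by 7; {[10,11],[9,13],[11,14]} hit by 11.
Points: 1, 7, 11 (3 total).

11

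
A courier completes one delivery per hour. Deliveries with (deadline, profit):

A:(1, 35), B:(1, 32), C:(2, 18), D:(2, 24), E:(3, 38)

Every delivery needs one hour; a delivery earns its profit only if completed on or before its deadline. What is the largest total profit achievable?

97

Sort by profit descending; place each in the latest free slot ≤ its deadline.
Profit order: E=38 A=35 B=32 D=24 C=18
Assign: E→slot 3, A→slot 1, B skipped, D→slot 2, C skipped.
Slots: [1:A] [2:D] [3:E]
Profit = 35 + 24 + 38 = 97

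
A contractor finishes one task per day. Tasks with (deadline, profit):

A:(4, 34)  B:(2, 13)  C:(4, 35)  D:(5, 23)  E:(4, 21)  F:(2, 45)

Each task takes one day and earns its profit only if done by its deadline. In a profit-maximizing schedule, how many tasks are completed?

By profit: F(d2,45), C(d4,35), A(d4,34), D(d5,23), E(d4,21), B(d2,13)
F→slot 2; C→slot 4; A→slot 3; D→slot 5; E→slot 1; B skipped.
5 of 6 scheduled.

5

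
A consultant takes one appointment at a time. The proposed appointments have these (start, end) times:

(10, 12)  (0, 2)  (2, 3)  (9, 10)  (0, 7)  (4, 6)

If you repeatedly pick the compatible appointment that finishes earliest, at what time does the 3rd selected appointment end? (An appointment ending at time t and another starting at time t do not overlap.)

6

Greedy by earliest finish: after sorting by end time, pick each interval compatible with the last pick.
Sorted by end: (0,2)  (2,3)  (4,6)  (0,7)  (9,10)  (10,12)
take (0,2); take (2,3); take (4,6); take (9,10); take (10,12).
Selected: (0,2) (2,3) (4,6) (9,10) (10,12)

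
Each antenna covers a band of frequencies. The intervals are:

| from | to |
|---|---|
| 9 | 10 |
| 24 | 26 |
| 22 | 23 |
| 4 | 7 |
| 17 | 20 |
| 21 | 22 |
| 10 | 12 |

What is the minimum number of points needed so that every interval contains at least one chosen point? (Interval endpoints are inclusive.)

Process intervals by earliest right end; each time one isn't hit yet, stab at its right endpoint.
By right end: [4,7]  [9,10]  [10,12]  [17,20]  [21,22]  [22,23]  [24,26]
[4,7] uncovered → point at 7; [9,10] uncovered → point at 10; [17,20] uncovered → point at 20; [21,22] uncovered → point at 22; [24,26] uncovered → point at 26.
Points: 7, 10, 20, 22, 26 (5 total).

5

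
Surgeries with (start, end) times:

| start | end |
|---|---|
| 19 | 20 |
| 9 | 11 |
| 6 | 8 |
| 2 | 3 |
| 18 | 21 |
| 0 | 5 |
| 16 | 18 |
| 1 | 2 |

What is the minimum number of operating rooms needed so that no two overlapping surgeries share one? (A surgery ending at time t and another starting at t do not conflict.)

2

Count concurrent intervals with a sweep; the peak is the room count.
Events (time:±→running): 0:+→1 1:+→2 … peak 2.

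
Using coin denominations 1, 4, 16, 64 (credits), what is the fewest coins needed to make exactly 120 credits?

6

120 = 1×64 + 3×16 + 2×4
Total coins = 1 + 3 + 2 = 6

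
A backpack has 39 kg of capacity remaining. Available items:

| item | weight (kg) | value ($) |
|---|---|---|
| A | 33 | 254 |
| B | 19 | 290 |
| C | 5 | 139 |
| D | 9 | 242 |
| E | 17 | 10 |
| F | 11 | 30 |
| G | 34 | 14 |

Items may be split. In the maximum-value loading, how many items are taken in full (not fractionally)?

Greedy by value/weight ratio, highest first.
Order: C (139/5=27.80) > D (242/9=26.89) > B (290/19=15.26) > A (254/33=7.70) > F (30/11=2.73) > E (10/17=0.59) > G (14/34=0.41)
Fill: take C (5 @ 139) → take D (9 @ 242) → take B (19 @ 290) → take 6/33 of A → 46.18; 39/39 used.
3 item(s) taken whole; one partial (take 6/33 of A).

3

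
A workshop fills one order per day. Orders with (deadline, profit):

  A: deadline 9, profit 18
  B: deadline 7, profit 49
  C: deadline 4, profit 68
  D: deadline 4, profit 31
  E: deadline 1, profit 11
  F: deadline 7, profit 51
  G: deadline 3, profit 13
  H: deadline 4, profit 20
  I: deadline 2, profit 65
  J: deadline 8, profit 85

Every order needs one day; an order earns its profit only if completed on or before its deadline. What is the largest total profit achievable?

By profit: J(d8,85), C(d4,68), I(d2,65), F(d7,51), B(d7,49), D(d4,31), H(d4,20), A(d9,18), G(d3,13), E(d1,11)
J→slot 8; C→slot 4; I→slot 2; F→slot 7; B→slot 6; D→slot 3; H→slot 1; A→slot 9; G skipped; E skipped.
Profit = 20 + 65 + 31 + 68 + 49 + 51 + 85 + 18 = 387

387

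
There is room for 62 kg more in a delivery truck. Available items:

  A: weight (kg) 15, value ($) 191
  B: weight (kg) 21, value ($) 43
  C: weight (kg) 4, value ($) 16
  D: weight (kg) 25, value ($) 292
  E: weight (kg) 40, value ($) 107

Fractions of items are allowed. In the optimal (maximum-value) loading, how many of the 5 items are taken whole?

3

Ratios (sorted): A 12.73, D 11.68, C 4.00, E 2.67, B 2.05
take A (15 @ 191); take D (25 @ 292); take C (4 @ 16); take 18/40 of E → 48.15. Capacity used 62/62.
3 item(s) taken whole; one partial (take 18/40 of E).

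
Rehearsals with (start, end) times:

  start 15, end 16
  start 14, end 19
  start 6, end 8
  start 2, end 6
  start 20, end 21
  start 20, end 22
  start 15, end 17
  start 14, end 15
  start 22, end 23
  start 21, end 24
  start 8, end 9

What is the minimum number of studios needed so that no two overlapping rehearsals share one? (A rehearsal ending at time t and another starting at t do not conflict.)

Count concurrent intervals with a sweep; the peak is the room count.
starts: [2, 6, 8, 14, 14, 15, 15, 20, 20, 21, 22]
ends:   [6, 8, 9, 15, 16, 17, 19, 21, 22, 23, 24]
s2→1 e6→0 s6→1 e8→0 s8→1 e9→0 s14→1 s14→2 e15→1 s15→2 s15→3  — peak 3.

3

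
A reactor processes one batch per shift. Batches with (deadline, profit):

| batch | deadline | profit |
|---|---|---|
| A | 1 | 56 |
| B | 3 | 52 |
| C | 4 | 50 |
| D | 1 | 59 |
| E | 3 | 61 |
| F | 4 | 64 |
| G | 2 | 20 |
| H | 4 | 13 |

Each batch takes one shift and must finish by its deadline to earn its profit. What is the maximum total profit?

Profit order: F=64 E=61 D=59 A=56 B=52 C=50 G=20 H=13
Assign: F→slot 4, E→slot 3, D→slot 1, A skipped, B→slot 2, C skipped, G skipped, H skipped.
Slots: [1:D] [2:B] [3:E] [4:F]
Profit = 59 + 52 + 61 + 64 = 236

236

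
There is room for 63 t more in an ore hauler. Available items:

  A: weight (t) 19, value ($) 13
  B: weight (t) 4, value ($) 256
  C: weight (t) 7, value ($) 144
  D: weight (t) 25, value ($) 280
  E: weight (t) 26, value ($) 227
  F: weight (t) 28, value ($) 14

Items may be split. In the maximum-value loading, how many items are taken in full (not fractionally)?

4

Order: B (256/4=64.00) > C (144/7=20.57) > D (280/25=11.20) > E (227/26=8.73) > A (13/19=0.68) > F (14/28=0.50)
Fill: take B (4 @ 256) → take C (7 @ 144) → take D (25 @ 280) → take E (26 @ 227) → take 1/19 of A → 0.68; 63/63 used.
4 item(s) taken whole; one partial (take 1/19 of A).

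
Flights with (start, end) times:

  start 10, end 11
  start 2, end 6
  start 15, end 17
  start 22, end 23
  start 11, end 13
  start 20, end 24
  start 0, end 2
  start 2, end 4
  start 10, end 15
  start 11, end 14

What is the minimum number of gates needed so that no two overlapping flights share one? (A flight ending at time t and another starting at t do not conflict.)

The answer is the maximum number of intervals overlapping at any instant.
starts: [0, 2, 2, 10, 10, 11, 11, 15, 20, 22]
ends:   [2, 4, 6, 11, 13, 14, 15, 17, 23, 24]
s0→1 e2→0 s2→1 s2→2 e4→1 e6→0 s10→1 s10→2 e11→1 s11→2 s11→3  — peak 3.

3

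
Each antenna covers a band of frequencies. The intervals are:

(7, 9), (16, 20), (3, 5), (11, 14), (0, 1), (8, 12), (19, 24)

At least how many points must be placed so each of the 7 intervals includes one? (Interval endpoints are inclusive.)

Sorted: [0,1] [3,5] [7,9] [8,12] [11,14] [16,20] [19,24]
{[0,1]} hit by 1; {[3,5]} hit by 5; {[7,9],[8,12]} hit by 9; {[11,14]} hit by 14; {[16,20],[19,24]} hit by 20.
Points: 1, 5, 9, 14, 20 (5 total).

5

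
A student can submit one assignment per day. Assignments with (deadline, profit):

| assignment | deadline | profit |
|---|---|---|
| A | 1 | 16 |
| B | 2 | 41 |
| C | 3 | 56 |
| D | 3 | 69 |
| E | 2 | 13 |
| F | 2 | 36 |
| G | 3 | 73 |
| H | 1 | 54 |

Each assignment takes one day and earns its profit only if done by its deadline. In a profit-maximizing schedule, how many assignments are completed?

3

Sort by profit descending; place each in the latest free slot ≤ its deadline.
By profit: G(d3,73), D(d3,69), C(d3,56), H(d1,54), B(d2,41), F(d2,36), A(d1,16), E(d2,13)
G→slot 3; D→slot 2; C→slot 1; H skipped; B skipped; F skipped; A skipped; E skipped.
3 of 8 scheduled.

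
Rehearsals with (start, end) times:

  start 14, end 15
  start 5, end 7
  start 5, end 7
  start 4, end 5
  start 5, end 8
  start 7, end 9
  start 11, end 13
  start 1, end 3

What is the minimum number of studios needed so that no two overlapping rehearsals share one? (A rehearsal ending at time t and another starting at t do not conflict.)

starts: [1, 4, 5, 5, 5, 7, 11, 14]
ends:   [3, 5, 7, 7, 8, 9, 13, 15]
s1→1 e3→0 s4→1 e5→0 s5→1 s5→2 s5→3  — peak 3.

3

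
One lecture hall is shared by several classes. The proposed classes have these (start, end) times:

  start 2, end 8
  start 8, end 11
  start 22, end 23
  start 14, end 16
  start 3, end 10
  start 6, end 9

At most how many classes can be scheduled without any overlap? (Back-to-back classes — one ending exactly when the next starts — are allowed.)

4

By end time: (2,8), (6,9), (3,10), (8,11), (14,16), (22,23).
Pick (2,8); next start ≥ 8 → (8,11); next start ≥ 11 → (14,16); next start ≥ 16 → (22,23).
Selected 4 classes.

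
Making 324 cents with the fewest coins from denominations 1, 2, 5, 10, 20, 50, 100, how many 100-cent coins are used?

324 − 3×100→24 − 1×20→4 − 2×2→0
Count of 100: 3

3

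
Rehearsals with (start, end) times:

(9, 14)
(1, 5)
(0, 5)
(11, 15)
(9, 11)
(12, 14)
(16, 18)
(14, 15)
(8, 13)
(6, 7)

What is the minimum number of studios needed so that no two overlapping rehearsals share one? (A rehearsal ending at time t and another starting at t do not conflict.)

4

starts: [0, 1, 6, 8, 9, 9, 11, 12, 14, 16]
ends:   [5, 5, 7, 11, 13, 14, 14, 15, 15, 18]
s0→1 s1→2 e5→1 e5→0 s6→1 e7→0 s8→1 s9→2 s9→3 e11→2 s11→3 s12→4  — peak 4.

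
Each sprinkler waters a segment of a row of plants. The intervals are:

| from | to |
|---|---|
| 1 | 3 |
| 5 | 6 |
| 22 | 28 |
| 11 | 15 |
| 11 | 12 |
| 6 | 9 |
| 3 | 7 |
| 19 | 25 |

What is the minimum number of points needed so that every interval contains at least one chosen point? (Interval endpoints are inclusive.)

Sort by right endpoint; whenever an interval is uncovered, place a point at its right end.
By right end: [1,3]  [5,6]  [3,7]  [6,9]  [11,12]  [11,15]  [19,25]  [22,28]
[1,3] uncovered → point at 3; [5,6] uncovered → point at 6; [11,12] uncovered → point at 12; [19,25] uncovered → point at 25.
Points: 3, 6, 12, 25 (4 total).

4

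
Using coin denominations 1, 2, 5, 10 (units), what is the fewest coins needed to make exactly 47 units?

Use the largest denomination that fits, subtract, and repeat.
47 = 4×10 + 1×5 + 1×2
Total coins = 4 + 1 + 1 = 6

6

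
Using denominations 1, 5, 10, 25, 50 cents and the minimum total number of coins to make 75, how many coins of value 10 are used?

0

75 − 1×50→25 − 1×25→0
Count of 10: 0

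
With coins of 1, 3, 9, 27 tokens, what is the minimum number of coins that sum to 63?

3

Use the largest denomination that fits, subtract, and repeat.
63 = 2×27 + 1×9
Total coins = 2 + 1 = 3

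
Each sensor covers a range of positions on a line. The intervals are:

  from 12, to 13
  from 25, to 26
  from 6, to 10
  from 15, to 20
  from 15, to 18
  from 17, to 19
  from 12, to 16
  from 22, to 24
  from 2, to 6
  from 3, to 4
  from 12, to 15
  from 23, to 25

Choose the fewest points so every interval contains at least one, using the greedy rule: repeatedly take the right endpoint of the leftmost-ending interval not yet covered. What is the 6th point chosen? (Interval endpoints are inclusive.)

By right end: [3,4]  [2,6]  [6,10]  [12,13]  [12,15]  [12,16]  [15,18]  [17,19]  [15,20]  [22,24]  [23,25]  [25,26]
[3,4] uncovered → point at 4; [6,10] uncovered → point at 10; [12,13] uncovered → point at 13; [15,18] uncovered → point at 18; [22,24] uncovered → point at 24; [25,26] uncovered → point at 26.
Points: 4, 10, 13, 18, 24, 26 (6 total).

26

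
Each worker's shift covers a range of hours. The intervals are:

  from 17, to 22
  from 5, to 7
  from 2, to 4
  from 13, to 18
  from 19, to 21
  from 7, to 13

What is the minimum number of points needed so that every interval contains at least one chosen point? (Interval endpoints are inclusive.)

Sorted: [2,4] [5,7] [7,13] [13,18] [19,21] [17,22]
{[2,4]} hit by 4; {[5,7],[7,13]} hit by 7; {[13,18]} hit by 18; {[19,21],[17,22]} hit by 21.
Points: 4, 7, 18, 21 (4 total).

4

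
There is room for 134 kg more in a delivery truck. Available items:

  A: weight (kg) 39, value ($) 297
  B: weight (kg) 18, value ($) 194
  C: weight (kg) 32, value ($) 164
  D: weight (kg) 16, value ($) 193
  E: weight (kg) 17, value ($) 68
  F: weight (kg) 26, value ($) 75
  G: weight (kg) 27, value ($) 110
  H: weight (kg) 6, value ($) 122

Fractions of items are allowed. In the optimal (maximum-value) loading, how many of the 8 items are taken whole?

Order: H (122/6=20.33) > D (193/16=12.06) > B (194/18=10.78) > A (297/39=7.62) > C (164/32=5.12) > G (110/27=4.07) > E (68/17=4.00) > F (75/26=2.88)
Fill: take H (6 @ 122) → take D (16 @ 193) → take B (18 @ 194) → take A (39 @ 297) → take C (32 @ 164) → take 23/27 of G → 93.70; 134/134 used.
5 item(s) taken whole; one partial (take 23/27 of G).

5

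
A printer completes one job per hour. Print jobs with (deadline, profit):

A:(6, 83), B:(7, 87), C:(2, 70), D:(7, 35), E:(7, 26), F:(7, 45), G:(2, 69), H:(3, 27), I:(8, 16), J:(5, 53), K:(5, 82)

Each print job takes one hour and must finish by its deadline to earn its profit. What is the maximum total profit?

505

Take jobs in profit order; each goes to the latest open slot no later than its deadline.
By profit: B(d7,87), A(d6,83), K(d5,82), C(d2,70), G(d2,69), J(d5,53), F(d7,45), D(d7,35), H(d3,27), E(d7,26), I(d8,16)
B→slot 7; A→slot 6; K→slot 5; C→slot 2; G→slot 1; J→slot 4; F→slot 3; D skipped; H skipped; E skipped; I→slot 8.
Profit = 69 + 70 + 45 + 53 + 82 + 83 + 87 + 16 = 505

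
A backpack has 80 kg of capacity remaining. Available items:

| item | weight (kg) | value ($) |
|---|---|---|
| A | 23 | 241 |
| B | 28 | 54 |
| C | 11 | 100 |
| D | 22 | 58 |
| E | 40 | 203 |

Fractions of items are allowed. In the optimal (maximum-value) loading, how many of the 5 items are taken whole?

Ratios (sorted): A 10.48, C 9.09, E 5.08, D 2.64, B 1.93
take A (23 @ 241); take C (11 @ 100); take E (40 @ 203); take 6/22 of D → 15.82. Capacity used 80/80.
3 item(s) taken whole; one partial (take 6/22 of D).

3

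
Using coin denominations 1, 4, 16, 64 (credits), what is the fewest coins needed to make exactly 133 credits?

4

133 = 2×64 + 1×4 + 1×1
Total coins = 2 + 1 + 1 = 4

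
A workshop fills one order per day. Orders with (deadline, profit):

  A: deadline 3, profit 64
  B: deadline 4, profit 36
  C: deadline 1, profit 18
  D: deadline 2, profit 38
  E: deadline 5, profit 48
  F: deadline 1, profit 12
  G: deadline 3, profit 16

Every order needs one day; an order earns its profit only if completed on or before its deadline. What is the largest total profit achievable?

Profit order: A=64 E=48 D=38 B=36 C=18 G=16 F=12
Assign: A→slot 3, E→slot 5, D→slot 2, B→slot 4, C→slot 1, G skipped, F skipped.
Slots: [1:C] [2:D] [3:A] [4:B] [5:E]
Profit = 18 + 38 + 64 + 36 + 48 = 204

204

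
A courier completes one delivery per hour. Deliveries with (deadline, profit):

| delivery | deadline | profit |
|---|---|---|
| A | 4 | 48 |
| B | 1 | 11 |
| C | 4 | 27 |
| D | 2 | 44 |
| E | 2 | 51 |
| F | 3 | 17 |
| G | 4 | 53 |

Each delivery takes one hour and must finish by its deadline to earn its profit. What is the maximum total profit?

196

Profit order: G=53 E=51 A=48 D=44 C=27 F=17 B=11
Assign: G→slot 4, E→slot 2, A→slot 3, D→slot 1, C skipped, F skipped, B skipped.
Slots: [1:D] [2:E] [3:A] [4:G]
Profit = 44 + 51 + 48 + 53 = 196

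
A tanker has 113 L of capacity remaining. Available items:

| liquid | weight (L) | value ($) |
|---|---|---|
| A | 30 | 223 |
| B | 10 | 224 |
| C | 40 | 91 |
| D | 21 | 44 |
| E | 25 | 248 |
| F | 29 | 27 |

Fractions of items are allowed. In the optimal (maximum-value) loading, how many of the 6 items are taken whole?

4

Sort by value per unit weight and fill in that order.
Ratios (sorted): B 22.40, E 9.92, A 7.43, C 2.27, D 2.10, F 0.93
take B (10 @ 224); take E (25 @ 248); take A (30 @ 223); take C (40 @ 91); take 8/21 of D → 16.76. Capacity used 113/113.
4 item(s) taken whole; one partial (take 8/21 of D).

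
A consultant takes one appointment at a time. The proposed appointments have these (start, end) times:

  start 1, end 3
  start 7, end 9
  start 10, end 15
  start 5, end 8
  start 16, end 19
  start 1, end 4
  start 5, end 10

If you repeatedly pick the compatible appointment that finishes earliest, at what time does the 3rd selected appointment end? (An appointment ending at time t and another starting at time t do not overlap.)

Greedy by earliest finish: after sorting by end time, pick each interval compatible with the last pick.
Sorted by end: (1,3)  (1,4)  (5,8)  (7,9)  (5,10)  (10,15)  (16,19)
take (1,3); take (5,8); take (10,15); take (16,19).
Selected: (1,3) (5,8) (10,15) (16,19)

15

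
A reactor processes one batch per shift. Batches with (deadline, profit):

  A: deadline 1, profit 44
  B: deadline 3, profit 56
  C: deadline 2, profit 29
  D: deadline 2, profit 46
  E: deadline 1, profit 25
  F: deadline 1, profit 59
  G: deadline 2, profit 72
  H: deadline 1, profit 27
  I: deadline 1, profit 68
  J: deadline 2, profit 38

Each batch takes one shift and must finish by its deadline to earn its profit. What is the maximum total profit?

196

Take jobs in profit order; each goes to the latest open slot no later than its deadline.
By profit: G(d2,72), I(d1,68), F(d1,59), B(d3,56), D(d2,46), A(d1,44), J(d2,38), C(d2,29), H(d1,27), E(d1,25)
G→slot 2; I→slot 1; F skipped; B→slot 3; D skipped; A skipped; J skipped; C skipped; H skipped; E skipped.
Profit = 68 + 72 + 56 = 196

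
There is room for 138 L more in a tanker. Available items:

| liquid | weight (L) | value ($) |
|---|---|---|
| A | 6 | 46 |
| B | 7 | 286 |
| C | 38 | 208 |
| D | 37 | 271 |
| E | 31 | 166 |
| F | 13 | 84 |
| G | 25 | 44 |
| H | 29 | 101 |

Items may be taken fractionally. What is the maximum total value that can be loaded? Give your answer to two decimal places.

1081.90

Sort by value per unit weight and fill in that order.
Ratios (sorted): B 40.86, A 7.67, D 7.32, F 6.46, C 5.47, E 5.35, H 3.48, G 1.76
take B (7 @ 286); take A (6 @ 46); take D (37 @ 271); take F (13 @ 84); take C (38 @ 208); take E (31 @ 166); take 6/29 of H → 20.90. Capacity used 138/138.
Total value = 1081.90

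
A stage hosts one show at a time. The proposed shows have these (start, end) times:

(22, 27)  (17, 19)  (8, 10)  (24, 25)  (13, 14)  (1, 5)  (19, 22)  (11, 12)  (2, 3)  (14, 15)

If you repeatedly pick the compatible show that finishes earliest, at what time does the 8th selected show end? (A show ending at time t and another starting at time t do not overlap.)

25

Sort by end time and greedily take each interval whose start is ≥ the last chosen end.
Sorted by end: (2,3)  (1,5)  (8,10)  (11,12)  (13,14)  (14,15)  (17,19)  (19,22)  (24,25)  (22,27)
take (2,3); take (8,10); take (11,12); take (13,14); take (14,15); take (17,19); take (19,22); take (24,25); skip (22,27).
Selected: (2,3) (8,10) (11,12) (13,14) (14,15) (17,19) (19,22) (24,25)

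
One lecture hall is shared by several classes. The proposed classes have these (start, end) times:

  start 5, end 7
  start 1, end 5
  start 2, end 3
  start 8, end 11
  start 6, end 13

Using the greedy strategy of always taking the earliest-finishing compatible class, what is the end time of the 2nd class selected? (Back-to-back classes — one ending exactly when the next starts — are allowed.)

Sort by end time and greedily take each interval whose start is ≥ the last chosen end.
By end time: (2,3), (1,5), (5,7), (8,11), (6,13).
Pick (2,3); next start ≥ 3 → (5,7); next start ≥ 7 → (8,11).
Selected: (2,3) (5,7) (8,11)

7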